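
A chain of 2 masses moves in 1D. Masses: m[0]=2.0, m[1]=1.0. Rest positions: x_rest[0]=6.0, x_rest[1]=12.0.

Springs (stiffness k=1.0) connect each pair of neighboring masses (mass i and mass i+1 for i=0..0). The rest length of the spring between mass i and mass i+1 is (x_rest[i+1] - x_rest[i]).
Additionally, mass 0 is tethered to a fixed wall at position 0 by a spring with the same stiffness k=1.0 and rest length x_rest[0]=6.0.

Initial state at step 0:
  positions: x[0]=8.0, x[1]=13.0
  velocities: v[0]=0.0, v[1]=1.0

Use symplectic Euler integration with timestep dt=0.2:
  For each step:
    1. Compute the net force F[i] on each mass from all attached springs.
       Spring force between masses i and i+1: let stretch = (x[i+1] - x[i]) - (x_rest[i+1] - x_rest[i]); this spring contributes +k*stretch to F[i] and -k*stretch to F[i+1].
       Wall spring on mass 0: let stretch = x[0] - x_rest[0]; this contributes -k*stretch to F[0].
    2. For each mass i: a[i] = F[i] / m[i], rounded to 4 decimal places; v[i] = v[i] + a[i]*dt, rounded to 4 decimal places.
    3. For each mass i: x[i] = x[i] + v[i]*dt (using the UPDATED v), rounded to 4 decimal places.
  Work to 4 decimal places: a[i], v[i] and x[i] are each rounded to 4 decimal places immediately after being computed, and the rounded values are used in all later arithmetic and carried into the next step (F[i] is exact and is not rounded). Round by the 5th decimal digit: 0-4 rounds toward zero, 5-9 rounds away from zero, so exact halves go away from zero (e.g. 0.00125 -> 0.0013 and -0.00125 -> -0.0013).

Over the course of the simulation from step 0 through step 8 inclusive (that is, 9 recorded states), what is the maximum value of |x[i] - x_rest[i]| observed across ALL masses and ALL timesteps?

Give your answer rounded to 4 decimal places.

Step 0: x=[8.0000 13.0000] v=[0.0000 1.0000]
Step 1: x=[7.9400 13.2400] v=[-0.3000 1.2000]
Step 2: x=[7.8272 13.5080] v=[-0.5640 1.3400]
Step 3: x=[7.6715 13.7888] v=[-0.7786 1.4038]
Step 4: x=[7.4847 14.0649] v=[-0.9340 1.3803]
Step 5: x=[7.2798 14.3178] v=[-1.0245 1.2643]
Step 6: x=[7.0701 14.5291] v=[-1.0487 1.0567]
Step 7: x=[6.8681 14.6821] v=[-1.0098 0.7649]
Step 8: x=[6.6851 14.7625] v=[-0.9152 0.4021]
Max displacement = 2.7625

Answer: 2.7625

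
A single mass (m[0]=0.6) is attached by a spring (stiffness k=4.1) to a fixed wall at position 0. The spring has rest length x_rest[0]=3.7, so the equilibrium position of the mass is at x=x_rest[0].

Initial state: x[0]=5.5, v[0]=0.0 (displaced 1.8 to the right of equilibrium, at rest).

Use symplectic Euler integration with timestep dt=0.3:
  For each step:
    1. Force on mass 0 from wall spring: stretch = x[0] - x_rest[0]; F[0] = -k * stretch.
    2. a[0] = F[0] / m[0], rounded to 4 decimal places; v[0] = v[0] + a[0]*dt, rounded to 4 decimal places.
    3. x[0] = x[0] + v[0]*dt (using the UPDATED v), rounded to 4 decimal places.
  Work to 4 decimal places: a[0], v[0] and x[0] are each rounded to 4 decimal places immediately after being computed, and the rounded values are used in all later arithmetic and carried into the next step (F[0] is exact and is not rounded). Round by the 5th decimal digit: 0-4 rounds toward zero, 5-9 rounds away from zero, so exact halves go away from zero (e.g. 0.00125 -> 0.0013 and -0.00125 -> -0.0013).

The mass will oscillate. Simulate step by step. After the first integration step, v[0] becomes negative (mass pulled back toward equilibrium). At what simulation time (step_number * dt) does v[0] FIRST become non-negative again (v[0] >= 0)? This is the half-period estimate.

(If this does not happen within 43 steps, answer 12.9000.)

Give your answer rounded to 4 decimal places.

Answer: 1.2000

Derivation:
Step 0: x=[5.5000] v=[0.0000]
Step 1: x=[4.3930] v=[-3.6900]
Step 2: x=[2.8598] v=[-5.1107]
Step 3: x=[1.8433] v=[-3.3883]
Step 4: x=[1.9687] v=[0.4180]
First v>=0 after going negative at step 4, time=1.2000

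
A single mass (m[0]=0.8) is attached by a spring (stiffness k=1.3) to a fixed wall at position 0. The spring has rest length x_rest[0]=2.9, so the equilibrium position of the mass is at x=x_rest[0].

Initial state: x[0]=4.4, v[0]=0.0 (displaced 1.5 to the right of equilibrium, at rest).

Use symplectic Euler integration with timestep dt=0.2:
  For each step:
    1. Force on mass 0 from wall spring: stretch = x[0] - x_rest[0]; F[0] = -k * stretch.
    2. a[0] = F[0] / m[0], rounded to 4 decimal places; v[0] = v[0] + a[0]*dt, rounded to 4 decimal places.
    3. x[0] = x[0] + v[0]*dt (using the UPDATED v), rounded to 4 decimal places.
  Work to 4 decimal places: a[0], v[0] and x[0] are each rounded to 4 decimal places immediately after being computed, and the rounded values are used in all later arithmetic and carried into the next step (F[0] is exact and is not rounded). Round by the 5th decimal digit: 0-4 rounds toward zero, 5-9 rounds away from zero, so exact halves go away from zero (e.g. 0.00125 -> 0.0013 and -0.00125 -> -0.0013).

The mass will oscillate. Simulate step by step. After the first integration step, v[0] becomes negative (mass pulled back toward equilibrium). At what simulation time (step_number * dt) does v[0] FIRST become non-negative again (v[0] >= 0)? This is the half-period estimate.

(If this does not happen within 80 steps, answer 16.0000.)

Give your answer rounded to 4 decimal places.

Answer: 2.6000

Derivation:
Step 0: x=[4.4000] v=[0.0000]
Step 1: x=[4.3025] v=[-0.4875]
Step 2: x=[4.1138] v=[-0.9433]
Step 3: x=[3.8462] v=[-1.3378]
Step 4: x=[3.5171] v=[-1.6453]
Step 5: x=[3.1479] v=[-1.8459]
Step 6: x=[2.7626] v=[-1.9265]
Step 7: x=[2.3862] v=[-1.8818]
Step 8: x=[2.0432] v=[-1.7148]
Step 9: x=[1.7559] v=[-1.4363]
Step 10: x=[1.5430] v=[-1.0645]
Step 11: x=[1.4183] v=[-0.6235]
Step 12: x=[1.3899] v=[-0.1419]
Step 13: x=[1.4597] v=[0.3489]
First v>=0 after going negative at step 13, time=2.6000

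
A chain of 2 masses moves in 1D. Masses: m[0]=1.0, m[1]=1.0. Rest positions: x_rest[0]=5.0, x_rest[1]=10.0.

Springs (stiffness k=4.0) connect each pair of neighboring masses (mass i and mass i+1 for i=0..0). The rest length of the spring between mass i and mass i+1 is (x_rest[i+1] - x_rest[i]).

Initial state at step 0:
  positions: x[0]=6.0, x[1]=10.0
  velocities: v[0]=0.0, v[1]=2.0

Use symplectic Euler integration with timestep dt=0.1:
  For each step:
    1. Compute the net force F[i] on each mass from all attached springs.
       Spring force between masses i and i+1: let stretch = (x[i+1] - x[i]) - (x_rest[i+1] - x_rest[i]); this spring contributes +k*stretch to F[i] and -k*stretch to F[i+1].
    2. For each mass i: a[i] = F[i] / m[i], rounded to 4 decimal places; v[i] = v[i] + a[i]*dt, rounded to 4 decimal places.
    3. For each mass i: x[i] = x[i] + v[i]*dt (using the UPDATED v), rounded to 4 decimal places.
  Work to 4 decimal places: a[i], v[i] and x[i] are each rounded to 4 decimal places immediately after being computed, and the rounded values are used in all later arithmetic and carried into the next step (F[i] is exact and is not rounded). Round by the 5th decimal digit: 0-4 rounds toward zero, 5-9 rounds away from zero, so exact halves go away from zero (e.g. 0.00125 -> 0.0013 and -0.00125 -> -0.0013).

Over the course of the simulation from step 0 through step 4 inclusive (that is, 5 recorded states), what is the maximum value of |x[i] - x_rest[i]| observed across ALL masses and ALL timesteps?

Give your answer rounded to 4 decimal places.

Answer: 1.0776

Derivation:
Step 0: x=[6.0000 10.0000] v=[0.0000 2.0000]
Step 1: x=[5.9600 10.2400] v=[-0.4000 2.4000]
Step 2: x=[5.8912 10.5088] v=[-0.6880 2.6880]
Step 3: x=[5.8071 10.7929] v=[-0.8410 2.8410]
Step 4: x=[5.7224 11.0776] v=[-0.8467 2.8467]
Max displacement = 1.0776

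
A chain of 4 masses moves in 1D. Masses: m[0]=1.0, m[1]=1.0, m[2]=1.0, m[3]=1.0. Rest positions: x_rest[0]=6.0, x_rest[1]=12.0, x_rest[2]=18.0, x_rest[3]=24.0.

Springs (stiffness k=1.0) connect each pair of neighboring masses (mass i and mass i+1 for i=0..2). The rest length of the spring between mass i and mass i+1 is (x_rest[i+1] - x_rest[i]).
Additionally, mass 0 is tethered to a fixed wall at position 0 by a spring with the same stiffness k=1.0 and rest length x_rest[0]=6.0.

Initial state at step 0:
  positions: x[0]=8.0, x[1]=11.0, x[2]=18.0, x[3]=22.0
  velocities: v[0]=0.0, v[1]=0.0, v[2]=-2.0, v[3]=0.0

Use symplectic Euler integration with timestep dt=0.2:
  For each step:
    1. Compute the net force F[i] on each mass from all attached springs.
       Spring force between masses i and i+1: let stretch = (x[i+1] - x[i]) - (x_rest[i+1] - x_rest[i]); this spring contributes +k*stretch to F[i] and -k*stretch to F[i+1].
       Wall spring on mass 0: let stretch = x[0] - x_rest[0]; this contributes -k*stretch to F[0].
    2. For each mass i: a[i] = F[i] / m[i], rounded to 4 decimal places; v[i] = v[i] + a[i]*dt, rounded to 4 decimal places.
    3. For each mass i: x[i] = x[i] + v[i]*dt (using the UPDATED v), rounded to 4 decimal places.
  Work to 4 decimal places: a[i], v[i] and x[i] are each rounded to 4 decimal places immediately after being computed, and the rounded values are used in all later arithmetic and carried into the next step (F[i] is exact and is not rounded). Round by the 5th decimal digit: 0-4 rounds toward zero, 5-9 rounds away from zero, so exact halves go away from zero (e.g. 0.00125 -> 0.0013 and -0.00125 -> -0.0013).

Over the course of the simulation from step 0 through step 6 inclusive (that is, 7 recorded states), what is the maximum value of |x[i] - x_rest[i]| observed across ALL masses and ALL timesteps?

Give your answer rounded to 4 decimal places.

Step 0: x=[8.0000 11.0000 18.0000 22.0000] v=[0.0000 0.0000 -2.0000 0.0000]
Step 1: x=[7.8000 11.1600 17.4800 22.0800] v=[-1.0000 0.8000 -2.6000 0.4000]
Step 2: x=[7.4224 11.4384 16.8912 22.2160] v=[-1.8880 1.3920 -2.9440 0.6800]
Step 3: x=[6.9085 11.7743 16.2973 22.3790] v=[-2.5693 1.6794 -2.9696 0.8150]
Step 4: x=[6.3129 12.0965 15.7657 22.5387] v=[-2.9778 1.6108 -2.6579 0.7987]
Step 5: x=[5.6962 12.3341 15.3583 22.6675] v=[-3.0837 1.1879 -2.0371 0.6441]
Step 6: x=[5.1171 12.4271 15.1223 22.7440] v=[-2.8954 0.4652 -1.1801 0.3823]
Max displacement = 2.8777

Answer: 2.8777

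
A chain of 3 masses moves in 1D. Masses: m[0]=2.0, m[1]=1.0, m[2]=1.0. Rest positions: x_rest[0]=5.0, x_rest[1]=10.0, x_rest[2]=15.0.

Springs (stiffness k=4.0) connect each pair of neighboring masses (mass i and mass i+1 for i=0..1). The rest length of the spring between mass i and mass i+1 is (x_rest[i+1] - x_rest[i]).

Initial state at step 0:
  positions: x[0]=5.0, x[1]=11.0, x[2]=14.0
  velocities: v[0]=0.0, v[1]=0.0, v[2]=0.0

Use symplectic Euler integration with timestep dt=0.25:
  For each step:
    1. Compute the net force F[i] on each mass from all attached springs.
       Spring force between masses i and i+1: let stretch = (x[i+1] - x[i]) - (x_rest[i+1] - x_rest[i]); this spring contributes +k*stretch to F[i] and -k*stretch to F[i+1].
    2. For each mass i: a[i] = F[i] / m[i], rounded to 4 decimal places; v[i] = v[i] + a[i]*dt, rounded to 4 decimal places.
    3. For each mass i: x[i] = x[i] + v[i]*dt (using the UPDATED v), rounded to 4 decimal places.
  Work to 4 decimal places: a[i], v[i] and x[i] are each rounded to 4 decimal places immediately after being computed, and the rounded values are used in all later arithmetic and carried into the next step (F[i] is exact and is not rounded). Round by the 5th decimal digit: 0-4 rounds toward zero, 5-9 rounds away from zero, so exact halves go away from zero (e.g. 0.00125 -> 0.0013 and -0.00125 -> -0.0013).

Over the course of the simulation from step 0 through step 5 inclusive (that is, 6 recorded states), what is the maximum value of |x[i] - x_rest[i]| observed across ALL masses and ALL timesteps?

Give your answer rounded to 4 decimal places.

Answer: 1.2148

Derivation:
Step 0: x=[5.0000 11.0000 14.0000] v=[0.0000 0.0000 0.0000]
Step 1: x=[5.1250 10.2500 14.5000] v=[0.5000 -3.0000 2.0000]
Step 2: x=[5.2656 9.2813 15.1875] v=[0.5625 -3.8750 2.7500]
Step 3: x=[5.2832 8.7852 15.6485] v=[0.0704 -1.9845 1.8438]
Step 4: x=[5.1136 9.1294 15.6436] v=[-0.6786 1.3768 -0.0195]
Step 5: x=[4.8209 10.0982 15.2602] v=[-1.1707 3.8752 -1.5337]
Max displacement = 1.2148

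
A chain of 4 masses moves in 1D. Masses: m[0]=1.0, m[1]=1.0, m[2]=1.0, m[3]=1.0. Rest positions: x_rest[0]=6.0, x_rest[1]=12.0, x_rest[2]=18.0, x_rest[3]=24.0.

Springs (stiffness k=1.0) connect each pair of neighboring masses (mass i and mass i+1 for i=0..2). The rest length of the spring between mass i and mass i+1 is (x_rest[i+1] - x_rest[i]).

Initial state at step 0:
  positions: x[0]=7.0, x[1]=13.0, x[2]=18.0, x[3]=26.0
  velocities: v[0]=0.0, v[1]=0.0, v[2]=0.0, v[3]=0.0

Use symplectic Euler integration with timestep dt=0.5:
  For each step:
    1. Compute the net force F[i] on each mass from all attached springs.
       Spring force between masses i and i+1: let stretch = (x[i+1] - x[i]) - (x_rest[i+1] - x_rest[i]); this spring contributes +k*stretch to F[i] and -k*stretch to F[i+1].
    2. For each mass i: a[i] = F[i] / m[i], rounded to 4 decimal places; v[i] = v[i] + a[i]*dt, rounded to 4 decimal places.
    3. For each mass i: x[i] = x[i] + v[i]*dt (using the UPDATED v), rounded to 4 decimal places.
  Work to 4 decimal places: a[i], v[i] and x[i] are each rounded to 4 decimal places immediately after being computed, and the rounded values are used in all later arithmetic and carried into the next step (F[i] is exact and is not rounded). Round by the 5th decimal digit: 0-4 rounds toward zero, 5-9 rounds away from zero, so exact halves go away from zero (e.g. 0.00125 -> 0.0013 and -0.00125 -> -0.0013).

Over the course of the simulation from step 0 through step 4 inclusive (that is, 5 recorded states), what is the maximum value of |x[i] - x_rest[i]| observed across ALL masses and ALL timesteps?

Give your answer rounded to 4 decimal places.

Step 0: x=[7.0000 13.0000 18.0000 26.0000] v=[0.0000 0.0000 0.0000 0.0000]
Step 1: x=[7.0000 12.7500 18.7500 25.5000] v=[0.0000 -0.5000 1.5000 -1.0000]
Step 2: x=[6.9375 12.5625 19.6875 24.8125] v=[-0.1250 -0.3750 1.8750 -1.3750]
Step 3: x=[6.7813 12.7500 20.1250 24.3438] v=[-0.3125 0.3750 0.8750 -0.9375]
Step 4: x=[6.6172 13.2891 19.7735 24.3204] v=[-0.3282 1.0782 -0.7031 -0.0469]
Max displacement = 2.1250

Answer: 2.1250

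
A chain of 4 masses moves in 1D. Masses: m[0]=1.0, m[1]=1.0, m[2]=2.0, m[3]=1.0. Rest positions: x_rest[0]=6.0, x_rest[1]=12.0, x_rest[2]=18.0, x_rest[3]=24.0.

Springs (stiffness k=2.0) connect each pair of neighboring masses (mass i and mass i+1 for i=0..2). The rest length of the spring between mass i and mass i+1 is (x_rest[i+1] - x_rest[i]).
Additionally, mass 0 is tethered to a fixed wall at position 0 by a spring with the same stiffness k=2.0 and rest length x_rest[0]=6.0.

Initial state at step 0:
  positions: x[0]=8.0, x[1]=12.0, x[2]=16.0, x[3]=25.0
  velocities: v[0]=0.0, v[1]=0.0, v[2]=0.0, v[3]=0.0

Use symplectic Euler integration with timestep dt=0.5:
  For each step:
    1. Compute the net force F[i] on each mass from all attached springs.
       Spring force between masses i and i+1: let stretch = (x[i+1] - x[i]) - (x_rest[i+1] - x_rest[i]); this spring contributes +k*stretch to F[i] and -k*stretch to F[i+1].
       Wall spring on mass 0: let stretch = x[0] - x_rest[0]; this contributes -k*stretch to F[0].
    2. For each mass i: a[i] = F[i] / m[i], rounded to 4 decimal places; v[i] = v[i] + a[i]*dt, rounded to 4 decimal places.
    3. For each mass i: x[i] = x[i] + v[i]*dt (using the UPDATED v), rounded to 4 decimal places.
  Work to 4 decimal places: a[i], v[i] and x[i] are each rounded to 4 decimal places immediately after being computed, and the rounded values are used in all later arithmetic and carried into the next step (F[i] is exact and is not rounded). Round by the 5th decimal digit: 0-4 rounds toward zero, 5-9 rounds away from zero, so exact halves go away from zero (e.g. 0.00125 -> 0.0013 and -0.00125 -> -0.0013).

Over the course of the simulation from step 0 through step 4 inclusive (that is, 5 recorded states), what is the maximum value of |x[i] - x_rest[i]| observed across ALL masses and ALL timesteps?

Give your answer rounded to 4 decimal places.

Answer: 2.3125

Derivation:
Step 0: x=[8.0000 12.0000 16.0000 25.0000] v=[0.0000 0.0000 0.0000 0.0000]
Step 1: x=[6.0000 12.0000 17.2500 23.5000] v=[-4.0000 0.0000 2.5000 -3.0000]
Step 2: x=[4.0000 11.6250 18.7500 21.8750] v=[-4.0000 -0.7500 3.0000 -3.2500]
Step 3: x=[3.8125 11.0000 19.2500 21.6875] v=[-0.3750 -1.2500 1.0000 -0.3750]
Step 4: x=[5.3125 10.9063 18.2969 23.2813] v=[3.0000 -0.1875 -1.9063 3.1875]
Max displacement = 2.3125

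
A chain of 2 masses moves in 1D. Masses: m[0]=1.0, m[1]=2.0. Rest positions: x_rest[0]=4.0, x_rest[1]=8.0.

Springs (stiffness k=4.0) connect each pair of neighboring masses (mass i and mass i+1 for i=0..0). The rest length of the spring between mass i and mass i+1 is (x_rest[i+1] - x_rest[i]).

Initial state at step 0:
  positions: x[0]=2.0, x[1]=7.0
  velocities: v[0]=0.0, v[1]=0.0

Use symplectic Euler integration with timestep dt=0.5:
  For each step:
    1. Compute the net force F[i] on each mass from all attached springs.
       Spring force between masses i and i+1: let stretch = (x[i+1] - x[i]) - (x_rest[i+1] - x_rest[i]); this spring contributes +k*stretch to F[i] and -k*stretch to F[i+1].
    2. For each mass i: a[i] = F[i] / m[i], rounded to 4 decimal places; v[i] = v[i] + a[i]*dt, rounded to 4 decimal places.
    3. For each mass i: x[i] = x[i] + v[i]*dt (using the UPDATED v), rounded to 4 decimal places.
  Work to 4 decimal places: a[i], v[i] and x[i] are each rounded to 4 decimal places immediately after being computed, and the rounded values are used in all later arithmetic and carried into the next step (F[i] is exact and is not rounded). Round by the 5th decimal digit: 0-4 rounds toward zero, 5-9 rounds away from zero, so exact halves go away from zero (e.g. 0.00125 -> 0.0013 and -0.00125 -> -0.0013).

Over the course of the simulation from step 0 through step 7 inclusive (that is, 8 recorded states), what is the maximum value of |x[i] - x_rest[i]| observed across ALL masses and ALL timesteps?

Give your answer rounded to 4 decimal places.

Answer: 2.1250

Derivation:
Step 0: x=[2.0000 7.0000] v=[0.0000 0.0000]
Step 1: x=[3.0000 6.5000] v=[2.0000 -1.0000]
Step 2: x=[3.5000 6.2500] v=[1.0000 -0.5000]
Step 3: x=[2.7500 6.6250] v=[-1.5000 0.7500]
Step 4: x=[1.8750 7.0625] v=[-1.7500 0.8750]
Step 5: x=[2.1875 6.9063] v=[0.6250 -0.3125]
Step 6: x=[3.2188 6.3907] v=[2.0626 -1.0313]
Step 7: x=[3.4220 6.2891] v=[0.4064 -0.2032]
Max displacement = 2.1250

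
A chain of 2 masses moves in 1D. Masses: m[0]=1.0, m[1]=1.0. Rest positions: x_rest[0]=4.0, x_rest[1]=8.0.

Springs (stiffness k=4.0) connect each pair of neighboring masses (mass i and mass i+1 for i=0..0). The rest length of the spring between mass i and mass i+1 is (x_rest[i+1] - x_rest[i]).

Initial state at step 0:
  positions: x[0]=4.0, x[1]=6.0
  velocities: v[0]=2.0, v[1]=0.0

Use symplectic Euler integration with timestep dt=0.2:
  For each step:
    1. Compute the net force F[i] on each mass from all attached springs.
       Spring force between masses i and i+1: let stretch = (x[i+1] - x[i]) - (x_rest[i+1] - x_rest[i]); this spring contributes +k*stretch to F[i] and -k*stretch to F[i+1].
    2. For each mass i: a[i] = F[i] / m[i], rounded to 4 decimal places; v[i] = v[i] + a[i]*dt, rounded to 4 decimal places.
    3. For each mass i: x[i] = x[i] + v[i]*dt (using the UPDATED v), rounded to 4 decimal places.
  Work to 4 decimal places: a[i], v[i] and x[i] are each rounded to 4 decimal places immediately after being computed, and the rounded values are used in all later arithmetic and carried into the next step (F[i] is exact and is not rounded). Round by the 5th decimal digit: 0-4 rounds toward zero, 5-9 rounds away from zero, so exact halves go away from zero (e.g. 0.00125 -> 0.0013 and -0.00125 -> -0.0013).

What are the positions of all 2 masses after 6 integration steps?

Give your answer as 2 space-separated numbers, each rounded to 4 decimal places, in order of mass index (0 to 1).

Answer: 3.2228 9.1772

Derivation:
Step 0: x=[4.0000 6.0000] v=[2.0000 0.0000]
Step 1: x=[4.0800 6.3200] v=[0.4000 1.6000]
Step 2: x=[3.8784 6.9216] v=[-1.0080 3.0080]
Step 3: x=[3.5237 7.6763] v=[-1.7734 3.7734]
Step 4: x=[3.1934 8.4066] v=[-1.6513 3.6513]
Step 5: x=[3.0573 8.9427] v=[-0.6807 2.6807]
Step 6: x=[3.2228 9.1772] v=[0.8276 1.1724]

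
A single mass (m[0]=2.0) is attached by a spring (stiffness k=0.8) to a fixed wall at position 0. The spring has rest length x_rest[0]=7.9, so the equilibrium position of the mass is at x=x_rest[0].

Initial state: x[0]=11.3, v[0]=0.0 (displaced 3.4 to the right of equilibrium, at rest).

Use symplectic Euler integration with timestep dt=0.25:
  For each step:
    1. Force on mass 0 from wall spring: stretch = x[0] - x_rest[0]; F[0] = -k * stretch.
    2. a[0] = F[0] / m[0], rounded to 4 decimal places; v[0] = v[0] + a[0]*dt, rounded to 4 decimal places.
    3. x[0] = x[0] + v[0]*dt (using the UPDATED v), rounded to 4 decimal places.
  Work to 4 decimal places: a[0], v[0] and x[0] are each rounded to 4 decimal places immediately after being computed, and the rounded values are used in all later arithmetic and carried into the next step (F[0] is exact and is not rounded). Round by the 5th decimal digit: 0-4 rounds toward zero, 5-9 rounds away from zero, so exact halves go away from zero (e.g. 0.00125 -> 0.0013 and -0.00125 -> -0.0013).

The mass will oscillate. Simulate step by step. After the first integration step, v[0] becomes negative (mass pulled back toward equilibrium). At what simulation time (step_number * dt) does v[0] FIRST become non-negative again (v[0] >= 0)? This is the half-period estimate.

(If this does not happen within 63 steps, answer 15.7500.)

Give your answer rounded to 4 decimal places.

Answer: 5.0000

Derivation:
Step 0: x=[11.3000] v=[0.0000]
Step 1: x=[11.2150] v=[-0.3400]
Step 2: x=[11.0471] v=[-0.6715]
Step 3: x=[10.8006] v=[-0.9862]
Step 4: x=[10.4815] v=[-1.2763]
Step 5: x=[10.0979] v=[-1.5345]
Step 6: x=[9.6593] v=[-1.7543]
Step 7: x=[9.1768] v=[-1.9302]
Step 8: x=[8.6623] v=[-2.0579]
Step 9: x=[8.1288] v=[-2.1341]
Step 10: x=[7.5896] v=[-2.1570]
Step 11: x=[7.0581] v=[-2.1260]
Step 12: x=[6.5477] v=[-2.0418]
Step 13: x=[6.0711] v=[-1.9066]
Step 14: x=[5.6402] v=[-1.7237]
Step 15: x=[5.2658] v=[-1.4977]
Step 16: x=[4.9572] v=[-1.2343]
Step 17: x=[4.7222] v=[-0.9400]
Step 18: x=[4.5667] v=[-0.6222]
Step 19: x=[4.4945] v=[-0.2889]
Step 20: x=[4.5074] v=[0.0517]
First v>=0 after going negative at step 20, time=5.0000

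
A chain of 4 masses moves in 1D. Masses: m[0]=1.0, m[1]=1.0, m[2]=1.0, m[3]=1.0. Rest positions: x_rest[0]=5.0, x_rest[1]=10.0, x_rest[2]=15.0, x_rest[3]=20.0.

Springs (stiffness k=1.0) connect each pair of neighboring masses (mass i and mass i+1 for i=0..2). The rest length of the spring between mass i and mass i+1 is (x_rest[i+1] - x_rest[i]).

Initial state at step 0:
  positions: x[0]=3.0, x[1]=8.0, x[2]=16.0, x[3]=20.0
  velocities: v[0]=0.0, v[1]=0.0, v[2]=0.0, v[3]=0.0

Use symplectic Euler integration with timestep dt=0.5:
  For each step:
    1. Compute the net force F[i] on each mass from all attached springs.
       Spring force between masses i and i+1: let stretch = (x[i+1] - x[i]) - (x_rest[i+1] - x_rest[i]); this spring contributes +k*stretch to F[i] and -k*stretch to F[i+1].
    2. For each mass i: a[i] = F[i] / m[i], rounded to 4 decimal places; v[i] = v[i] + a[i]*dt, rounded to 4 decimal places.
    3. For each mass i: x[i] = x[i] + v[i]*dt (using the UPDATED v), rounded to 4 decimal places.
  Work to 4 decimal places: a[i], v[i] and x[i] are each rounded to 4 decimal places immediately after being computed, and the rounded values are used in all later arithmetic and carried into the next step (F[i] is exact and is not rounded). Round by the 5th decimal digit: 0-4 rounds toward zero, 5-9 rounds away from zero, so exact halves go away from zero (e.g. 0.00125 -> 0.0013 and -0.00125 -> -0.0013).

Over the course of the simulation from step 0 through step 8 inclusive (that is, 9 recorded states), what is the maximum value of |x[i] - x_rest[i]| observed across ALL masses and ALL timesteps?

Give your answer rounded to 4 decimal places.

Step 0: x=[3.0000 8.0000 16.0000 20.0000] v=[0.0000 0.0000 0.0000 0.0000]
Step 1: x=[3.0000 8.7500 15.0000 20.2500] v=[0.0000 1.5000 -2.0000 0.5000]
Step 2: x=[3.1875 9.6250 13.7500 20.4375] v=[0.3750 1.7500 -2.5000 0.3750]
Step 3: x=[3.7344 9.9219 13.1406 20.2031] v=[1.0938 0.5938 -1.2188 -0.4688]
Step 4: x=[4.5782 9.4766 13.4922 19.4531] v=[1.6876 -0.8906 0.7031 -1.5001]
Step 5: x=[5.3966 8.8106 14.3301 18.4628] v=[1.6368 -1.3320 1.6758 -1.9806]
Step 6: x=[5.8185 8.6710 14.8213 17.6893] v=[0.8438 -0.2793 0.9824 -1.5470]
Step 7: x=[5.7035 9.3558 14.4919 17.4488] v=[-0.2300 1.3696 -0.6588 -0.4810]
Step 8: x=[5.2516 10.4116 13.6177 17.7191] v=[-0.9039 2.1115 -1.7484 0.5406]
Max displacement = 2.5512

Answer: 2.5512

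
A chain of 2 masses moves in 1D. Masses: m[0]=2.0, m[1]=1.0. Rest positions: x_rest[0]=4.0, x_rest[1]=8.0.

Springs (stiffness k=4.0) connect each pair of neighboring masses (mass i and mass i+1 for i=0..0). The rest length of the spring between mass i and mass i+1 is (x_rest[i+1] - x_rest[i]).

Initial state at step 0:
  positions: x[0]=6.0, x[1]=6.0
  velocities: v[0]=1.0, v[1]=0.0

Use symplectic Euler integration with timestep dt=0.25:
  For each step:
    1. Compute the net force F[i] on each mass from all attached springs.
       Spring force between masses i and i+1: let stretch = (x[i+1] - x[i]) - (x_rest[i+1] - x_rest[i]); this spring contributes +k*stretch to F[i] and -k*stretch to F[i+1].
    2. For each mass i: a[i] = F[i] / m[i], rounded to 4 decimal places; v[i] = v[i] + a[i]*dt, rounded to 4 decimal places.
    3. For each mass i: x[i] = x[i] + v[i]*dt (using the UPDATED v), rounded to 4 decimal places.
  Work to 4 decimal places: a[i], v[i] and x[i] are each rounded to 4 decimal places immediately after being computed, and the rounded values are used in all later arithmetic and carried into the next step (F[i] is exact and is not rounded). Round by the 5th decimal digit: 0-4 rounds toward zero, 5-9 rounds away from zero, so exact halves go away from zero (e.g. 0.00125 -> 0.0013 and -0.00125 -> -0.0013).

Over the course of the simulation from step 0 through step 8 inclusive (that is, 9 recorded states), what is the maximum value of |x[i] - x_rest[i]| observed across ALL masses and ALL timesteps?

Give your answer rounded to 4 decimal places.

Answer: 4.1826

Derivation:
Step 0: x=[6.0000 6.0000] v=[1.0000 0.0000]
Step 1: x=[5.7500 7.0000] v=[-1.0000 4.0000]
Step 2: x=[5.1563 8.6875] v=[-2.3750 6.7500]
Step 3: x=[4.5040 10.4922] v=[-2.6094 7.2188]
Step 4: x=[4.1002 11.7999] v=[-1.6153 5.2306]
Step 5: x=[4.1589 12.1826] v=[0.2346 1.5309]
Step 6: x=[4.7205 11.5594] v=[2.2465 -2.4928]
Step 7: x=[5.6370 10.2265] v=[3.6660 -5.3317]
Step 8: x=[6.6272 8.7462] v=[3.9608 -5.9212]
Max displacement = 4.1826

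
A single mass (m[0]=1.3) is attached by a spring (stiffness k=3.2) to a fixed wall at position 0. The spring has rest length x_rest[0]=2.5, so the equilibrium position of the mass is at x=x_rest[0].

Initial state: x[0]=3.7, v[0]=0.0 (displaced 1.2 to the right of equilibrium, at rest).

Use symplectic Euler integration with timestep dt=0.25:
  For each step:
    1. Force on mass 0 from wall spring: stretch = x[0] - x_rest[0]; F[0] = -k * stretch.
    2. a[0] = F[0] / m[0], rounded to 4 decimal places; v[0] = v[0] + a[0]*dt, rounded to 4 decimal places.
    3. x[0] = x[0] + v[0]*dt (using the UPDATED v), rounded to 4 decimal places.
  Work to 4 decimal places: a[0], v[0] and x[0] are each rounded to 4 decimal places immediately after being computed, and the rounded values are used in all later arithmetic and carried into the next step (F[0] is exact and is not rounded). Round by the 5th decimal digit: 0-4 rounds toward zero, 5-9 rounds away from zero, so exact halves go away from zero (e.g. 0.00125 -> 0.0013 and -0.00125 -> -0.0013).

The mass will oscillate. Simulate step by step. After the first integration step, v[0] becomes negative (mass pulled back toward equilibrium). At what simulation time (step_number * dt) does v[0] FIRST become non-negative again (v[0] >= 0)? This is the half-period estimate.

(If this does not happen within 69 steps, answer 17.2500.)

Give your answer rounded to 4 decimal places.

Step 0: x=[3.7000] v=[0.0000]
Step 1: x=[3.5154] v=[-0.7385]
Step 2: x=[3.1746] v=[-1.3634]
Step 3: x=[2.7300] v=[-1.7786]
Step 4: x=[2.2500] v=[-1.9202]
Step 5: x=[1.8084] v=[-1.7664]
Step 6: x=[1.4732] v=[-1.3408]
Step 7: x=[1.2960] v=[-0.7089]
Step 8: x=[1.3040] v=[0.0320]
First v>=0 after going negative at step 8, time=2.0000

Answer: 2.0000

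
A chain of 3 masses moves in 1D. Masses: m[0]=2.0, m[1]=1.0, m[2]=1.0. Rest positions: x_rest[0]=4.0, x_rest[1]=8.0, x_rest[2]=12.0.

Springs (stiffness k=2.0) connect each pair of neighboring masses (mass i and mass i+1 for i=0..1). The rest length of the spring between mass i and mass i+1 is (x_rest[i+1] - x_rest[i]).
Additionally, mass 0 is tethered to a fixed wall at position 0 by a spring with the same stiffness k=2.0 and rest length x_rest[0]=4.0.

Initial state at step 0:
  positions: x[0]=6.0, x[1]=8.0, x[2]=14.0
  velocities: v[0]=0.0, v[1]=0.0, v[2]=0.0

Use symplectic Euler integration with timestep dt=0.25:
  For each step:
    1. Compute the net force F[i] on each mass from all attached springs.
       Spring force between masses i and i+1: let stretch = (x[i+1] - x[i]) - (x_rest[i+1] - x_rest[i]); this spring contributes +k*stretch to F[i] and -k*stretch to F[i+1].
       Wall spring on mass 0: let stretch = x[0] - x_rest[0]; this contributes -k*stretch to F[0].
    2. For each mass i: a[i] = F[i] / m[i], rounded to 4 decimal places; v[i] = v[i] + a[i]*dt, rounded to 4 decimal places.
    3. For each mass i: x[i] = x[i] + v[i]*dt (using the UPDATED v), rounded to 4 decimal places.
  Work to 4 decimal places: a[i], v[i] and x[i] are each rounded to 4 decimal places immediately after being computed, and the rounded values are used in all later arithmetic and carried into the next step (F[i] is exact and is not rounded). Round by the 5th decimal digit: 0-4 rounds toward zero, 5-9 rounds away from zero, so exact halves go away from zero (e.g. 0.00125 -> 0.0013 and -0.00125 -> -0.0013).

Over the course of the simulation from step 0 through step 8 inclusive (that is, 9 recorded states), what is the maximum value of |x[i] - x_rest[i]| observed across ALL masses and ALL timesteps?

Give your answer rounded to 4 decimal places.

Answer: 2.6289

Derivation:
Step 0: x=[6.0000 8.0000 14.0000] v=[0.0000 0.0000 0.0000]
Step 1: x=[5.7500 8.5000 13.7500] v=[-1.0000 2.0000 -1.0000]
Step 2: x=[5.3125 9.3125 13.3438] v=[-1.7500 3.2500 -1.6250]
Step 3: x=[4.7930 10.1289 12.9336] v=[-2.0781 3.2657 -1.6407]
Step 4: x=[4.3074 10.6289 12.6728] v=[-1.9424 2.0001 -1.0431]
Step 5: x=[3.9477 10.5942 12.6565] v=[-1.4389 -0.1387 -0.0651]
Step 6: x=[3.7567 9.9865 12.8825] v=[-0.7642 -2.4308 0.9038]
Step 7: x=[3.7202 8.9621 13.2465] v=[-0.1459 -4.0977 1.4558]
Step 8: x=[3.7788 7.8180 13.5749] v=[0.2345 -4.5765 1.3136]
Max displacement = 2.6289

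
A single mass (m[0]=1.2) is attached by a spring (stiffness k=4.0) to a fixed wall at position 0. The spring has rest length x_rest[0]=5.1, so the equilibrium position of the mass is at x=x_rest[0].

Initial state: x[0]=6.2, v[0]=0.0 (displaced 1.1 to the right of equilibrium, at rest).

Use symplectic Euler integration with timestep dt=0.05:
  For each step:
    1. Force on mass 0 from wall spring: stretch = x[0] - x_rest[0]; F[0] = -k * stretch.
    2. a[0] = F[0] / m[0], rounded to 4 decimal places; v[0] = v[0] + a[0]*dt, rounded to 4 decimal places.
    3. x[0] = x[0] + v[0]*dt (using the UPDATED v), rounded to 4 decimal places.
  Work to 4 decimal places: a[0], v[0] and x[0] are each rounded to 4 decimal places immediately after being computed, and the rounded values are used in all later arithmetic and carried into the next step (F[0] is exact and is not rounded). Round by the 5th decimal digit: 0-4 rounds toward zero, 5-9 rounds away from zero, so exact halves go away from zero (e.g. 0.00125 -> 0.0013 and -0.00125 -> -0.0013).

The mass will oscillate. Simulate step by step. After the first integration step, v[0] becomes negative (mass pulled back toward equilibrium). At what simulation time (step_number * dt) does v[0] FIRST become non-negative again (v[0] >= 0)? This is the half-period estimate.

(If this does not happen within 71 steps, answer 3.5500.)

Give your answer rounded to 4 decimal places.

Answer: 1.7500

Derivation:
Step 0: x=[6.2000] v=[0.0000]
Step 1: x=[6.1908] v=[-0.1833]
Step 2: x=[6.1725] v=[-0.3651]
Step 3: x=[6.1453] v=[-0.5439]
Step 4: x=[6.1094] v=[-0.7181]
Step 5: x=[6.0651] v=[-0.8863]
Step 6: x=[6.0127] v=[-1.0472]
Step 7: x=[5.9527] v=[-1.1993]
Step 8: x=[5.8856] v=[-1.3414]
Step 9: x=[5.8120] v=[-1.4723]
Step 10: x=[5.7325] v=[-1.5910]
Step 11: x=[5.6477] v=[-1.6964]
Step 12: x=[5.5583] v=[-1.7877]
Step 13: x=[5.4651] v=[-1.8641]
Step 14: x=[5.3689] v=[-1.9250]
Step 15: x=[5.2704] v=[-1.9698]
Step 16: x=[5.1705] v=[-1.9982]
Step 17: x=[5.0700] v=[-2.0100]
Step 18: x=[4.9698] v=[-2.0050]
Step 19: x=[4.8706] v=[-1.9833]
Step 20: x=[4.7733] v=[-1.9451]
Step 21: x=[4.6788] v=[-1.8907]
Step 22: x=[4.5878] v=[-1.8205]
Step 23: x=[4.5010] v=[-1.7351]
Step 24: x=[4.4192] v=[-1.6353]
Step 25: x=[4.3431] v=[-1.5218]
Step 26: x=[4.2733] v=[-1.3957]
Step 27: x=[4.2104] v=[-1.2579]
Step 28: x=[4.1549] v=[-1.1096]
Step 29: x=[4.1073] v=[-0.9521]
Step 30: x=[4.0680] v=[-0.7867]
Step 31: x=[4.0373] v=[-0.6147]
Step 32: x=[4.0154] v=[-0.4376]
Step 33: x=[4.0026] v=[-0.2568]
Step 34: x=[3.9989] v=[-0.0739]
Step 35: x=[4.0044] v=[0.1096]
First v>=0 after going negative at step 35, time=1.7500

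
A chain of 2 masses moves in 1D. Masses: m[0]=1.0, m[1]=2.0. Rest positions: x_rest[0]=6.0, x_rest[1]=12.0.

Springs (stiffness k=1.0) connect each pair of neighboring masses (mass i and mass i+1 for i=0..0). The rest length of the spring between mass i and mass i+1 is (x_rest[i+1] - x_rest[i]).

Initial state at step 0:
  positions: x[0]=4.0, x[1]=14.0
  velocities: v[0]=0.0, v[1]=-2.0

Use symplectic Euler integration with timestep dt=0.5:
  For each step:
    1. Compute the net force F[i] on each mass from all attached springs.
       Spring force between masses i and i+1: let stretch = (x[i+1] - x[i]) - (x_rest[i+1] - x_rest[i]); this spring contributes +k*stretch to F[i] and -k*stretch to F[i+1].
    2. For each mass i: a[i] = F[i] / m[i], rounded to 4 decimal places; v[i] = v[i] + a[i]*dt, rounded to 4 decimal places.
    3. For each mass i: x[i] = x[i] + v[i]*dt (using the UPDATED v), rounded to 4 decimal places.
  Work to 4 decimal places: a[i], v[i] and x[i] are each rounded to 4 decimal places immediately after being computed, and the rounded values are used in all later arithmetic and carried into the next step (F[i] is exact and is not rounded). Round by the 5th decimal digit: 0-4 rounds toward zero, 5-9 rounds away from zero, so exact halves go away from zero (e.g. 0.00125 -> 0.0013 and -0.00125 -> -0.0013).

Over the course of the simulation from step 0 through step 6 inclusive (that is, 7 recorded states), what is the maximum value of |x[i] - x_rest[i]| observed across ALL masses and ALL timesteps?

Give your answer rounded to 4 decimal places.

Answer: 4.0292

Derivation:
Step 0: x=[4.0000 14.0000] v=[0.0000 -2.0000]
Step 1: x=[5.0000 12.5000] v=[2.0000 -3.0000]
Step 2: x=[6.3750 10.8125] v=[2.7500 -3.3750]
Step 3: x=[7.3594 9.3203] v=[1.9688 -2.9844]
Step 4: x=[7.3340 8.3330] v=[-0.0508 -1.9746]
Step 5: x=[6.0584 7.9708] v=[-2.5513 -0.7244]
Step 6: x=[3.7609 8.1196] v=[-4.5951 0.2975]
Max displacement = 4.0292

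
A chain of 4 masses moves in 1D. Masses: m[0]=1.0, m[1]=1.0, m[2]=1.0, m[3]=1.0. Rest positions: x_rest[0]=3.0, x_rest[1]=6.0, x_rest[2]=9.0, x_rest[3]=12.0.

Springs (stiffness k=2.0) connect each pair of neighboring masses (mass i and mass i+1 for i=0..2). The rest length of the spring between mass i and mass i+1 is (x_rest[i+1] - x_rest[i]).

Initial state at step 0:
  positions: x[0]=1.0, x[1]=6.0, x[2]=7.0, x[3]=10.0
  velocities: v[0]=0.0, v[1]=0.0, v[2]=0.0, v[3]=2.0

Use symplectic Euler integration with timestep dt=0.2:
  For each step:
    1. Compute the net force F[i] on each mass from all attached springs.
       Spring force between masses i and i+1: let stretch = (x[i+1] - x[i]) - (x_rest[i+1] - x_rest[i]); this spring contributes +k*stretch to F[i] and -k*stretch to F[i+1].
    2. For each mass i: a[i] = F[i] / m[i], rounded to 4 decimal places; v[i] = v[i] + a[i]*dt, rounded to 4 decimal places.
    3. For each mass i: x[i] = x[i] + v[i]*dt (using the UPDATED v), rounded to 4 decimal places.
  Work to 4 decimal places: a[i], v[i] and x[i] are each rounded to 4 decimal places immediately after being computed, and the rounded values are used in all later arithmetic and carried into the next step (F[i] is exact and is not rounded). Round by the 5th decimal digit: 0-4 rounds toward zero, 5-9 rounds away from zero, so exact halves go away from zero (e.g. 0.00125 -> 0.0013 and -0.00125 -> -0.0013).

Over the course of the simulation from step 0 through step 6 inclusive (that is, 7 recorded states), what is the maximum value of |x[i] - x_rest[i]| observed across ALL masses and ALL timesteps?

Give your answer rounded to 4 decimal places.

Step 0: x=[1.0000 6.0000 7.0000 10.0000] v=[0.0000 0.0000 0.0000 2.0000]
Step 1: x=[1.1600 5.6800 7.1600 10.4000] v=[0.8000 -1.6000 0.8000 2.0000]
Step 2: x=[1.4416 5.1168 7.4608 10.7808] v=[1.4080 -2.8160 1.5040 1.9040]
Step 3: x=[1.7772 4.4471 7.8397 11.1360] v=[1.6781 -3.3485 1.8944 1.7760]
Step 4: x=[2.0864 3.8352 8.2109 11.4675] v=[1.5461 -3.0594 1.8559 1.6575]
Step 5: x=[2.2955 3.4335 8.4926 11.7785] v=[1.0456 -2.0086 1.4083 1.5549]
Step 6: x=[2.3557 3.3455 8.6324 12.0666] v=[0.3008 -0.4402 0.6990 1.4405]
Max displacement = 2.6545

Answer: 2.6545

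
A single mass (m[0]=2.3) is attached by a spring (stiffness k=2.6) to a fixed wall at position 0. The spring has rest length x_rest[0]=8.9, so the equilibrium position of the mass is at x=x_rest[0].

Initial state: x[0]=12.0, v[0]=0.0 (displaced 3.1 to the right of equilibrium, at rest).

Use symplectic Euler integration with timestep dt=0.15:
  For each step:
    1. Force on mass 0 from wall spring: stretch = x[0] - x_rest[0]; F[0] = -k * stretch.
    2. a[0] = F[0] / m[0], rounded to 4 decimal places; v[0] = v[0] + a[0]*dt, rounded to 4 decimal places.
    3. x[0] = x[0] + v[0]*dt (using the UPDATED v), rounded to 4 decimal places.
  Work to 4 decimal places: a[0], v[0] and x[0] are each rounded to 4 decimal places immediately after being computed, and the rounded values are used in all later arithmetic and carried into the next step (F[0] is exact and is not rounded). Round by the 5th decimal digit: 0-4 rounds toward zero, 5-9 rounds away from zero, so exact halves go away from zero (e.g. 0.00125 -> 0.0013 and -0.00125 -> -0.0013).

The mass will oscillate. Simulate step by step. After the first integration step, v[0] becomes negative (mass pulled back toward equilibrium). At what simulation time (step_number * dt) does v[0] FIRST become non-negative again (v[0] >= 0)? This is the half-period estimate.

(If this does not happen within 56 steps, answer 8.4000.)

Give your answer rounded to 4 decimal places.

Answer: 3.0000

Derivation:
Step 0: x=[12.0000] v=[0.0000]
Step 1: x=[11.9212] v=[-0.5256]
Step 2: x=[11.7655] v=[-1.0379]
Step 3: x=[11.5369] v=[-1.5238]
Step 4: x=[11.2413] v=[-1.9709]
Step 5: x=[10.8861] v=[-2.3679]
Step 6: x=[10.4804] v=[-2.7047]
Step 7: x=[10.0345] v=[-2.9727]
Step 8: x=[9.5597] v=[-3.1651]
Step 9: x=[9.0682] v=[-3.2770]
Step 10: x=[8.5724] v=[-3.3055]
Step 11: x=[8.0849] v=[-3.2500]
Step 12: x=[7.6181] v=[-3.1118]
Step 13: x=[7.1839] v=[-2.8944]
Step 14: x=[6.7934] v=[-2.6034]
Step 15: x=[6.4565] v=[-2.2462]
Step 16: x=[6.1817] v=[-1.8319]
Step 17: x=[5.9761] v=[-1.3710]
Step 18: x=[5.8448] v=[-0.8752]
Step 19: x=[5.7912] v=[-0.3571]
Step 20: x=[5.8167] v=[0.1700]
First v>=0 after going negative at step 20, time=3.0000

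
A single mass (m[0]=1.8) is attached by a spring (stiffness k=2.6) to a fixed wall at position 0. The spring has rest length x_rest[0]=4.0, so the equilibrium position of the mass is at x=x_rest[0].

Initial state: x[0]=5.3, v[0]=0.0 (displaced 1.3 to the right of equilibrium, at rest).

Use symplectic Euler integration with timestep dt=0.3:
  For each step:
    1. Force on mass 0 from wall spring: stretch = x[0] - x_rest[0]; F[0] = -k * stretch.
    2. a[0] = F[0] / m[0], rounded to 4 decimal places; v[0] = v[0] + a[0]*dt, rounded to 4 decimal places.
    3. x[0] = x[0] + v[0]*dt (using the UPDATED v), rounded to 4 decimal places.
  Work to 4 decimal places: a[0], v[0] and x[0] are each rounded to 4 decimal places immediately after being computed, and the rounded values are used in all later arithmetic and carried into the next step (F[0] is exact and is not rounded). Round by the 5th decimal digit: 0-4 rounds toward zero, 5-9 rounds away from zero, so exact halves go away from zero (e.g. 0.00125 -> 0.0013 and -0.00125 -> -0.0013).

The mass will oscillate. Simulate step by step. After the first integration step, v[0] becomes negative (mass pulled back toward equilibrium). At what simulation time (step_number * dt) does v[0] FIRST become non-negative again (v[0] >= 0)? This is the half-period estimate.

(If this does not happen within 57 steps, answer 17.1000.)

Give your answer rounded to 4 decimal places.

Step 0: x=[5.3000] v=[0.0000]
Step 1: x=[5.1310] v=[-0.5633]
Step 2: x=[4.8150] v=[-1.0534]
Step 3: x=[4.3930] v=[-1.4066]
Step 4: x=[3.9199] v=[-1.5769]
Step 5: x=[3.4572] v=[-1.5422]
Step 6: x=[3.0651] v=[-1.3070]
Step 7: x=[2.7945] v=[-0.9019]
Step 8: x=[2.6807] v=[-0.3795]
Step 9: x=[2.7384] v=[0.1922]
First v>=0 after going negative at step 9, time=2.7000

Answer: 2.7000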